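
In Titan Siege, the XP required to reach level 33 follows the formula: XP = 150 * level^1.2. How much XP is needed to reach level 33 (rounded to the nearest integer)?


XP = 150 * level^1.2
Substitute level = 33:
XP = 150 * 33^1.2
= 150 * 66.4074
= 9961

9961 XP


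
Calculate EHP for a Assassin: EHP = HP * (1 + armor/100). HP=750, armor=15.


EHP = 750 * (1 + 15/100)
= 750 * (1 + 0.15)
= 750 * 1.15
= 862.5

862.5 EHP


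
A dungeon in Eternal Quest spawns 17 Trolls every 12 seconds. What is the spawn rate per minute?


Spawns per minute = count * (60 / interval)
= 17 * (60 / 12)
= 17 * 5.0
= 85.0

85.0 per minute


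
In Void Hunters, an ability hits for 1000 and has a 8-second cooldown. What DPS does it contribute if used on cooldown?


DPS = damage / cooldown
= 1000 / 8
= 125.00

125.00 DPS


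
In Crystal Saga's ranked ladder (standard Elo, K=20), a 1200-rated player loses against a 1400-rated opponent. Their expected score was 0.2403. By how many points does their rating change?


Elo update: delta = K * (S - Ea), where S = 0 (loses)
S - Ea = 0 - 0.2403 = -0.2403
Rating change = 20 * -0.2403
= -4.81

-4.81 rating points


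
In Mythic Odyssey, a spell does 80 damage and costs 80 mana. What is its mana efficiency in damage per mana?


Efficiency = damage / mana
= 80 / 80
= 1.00

1.00 dmg/mana


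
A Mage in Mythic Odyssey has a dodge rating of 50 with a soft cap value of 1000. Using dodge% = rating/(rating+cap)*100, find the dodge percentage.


dodge% = 50 / (50 + 1000) * 100
= 50 / 1050 * 100
= 0.047619 * 100
= 4.76%

4.76%


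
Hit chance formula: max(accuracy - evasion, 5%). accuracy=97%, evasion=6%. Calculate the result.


accuracy - evasion = 97 - 6 = 91
Apply floor: max(91, 5) = 91
Hit chance = 91%

91%


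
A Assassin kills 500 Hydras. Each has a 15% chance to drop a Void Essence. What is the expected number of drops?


Expected drops = kills * (drop_rate / 100)
= 500 * (15 / 100)
= 500 * 0.15
= 75.0

75.0 drops


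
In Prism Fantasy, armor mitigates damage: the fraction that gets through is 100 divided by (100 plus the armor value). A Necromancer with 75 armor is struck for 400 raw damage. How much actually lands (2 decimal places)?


actual = 400 * 100 / (100 + 75)
= 400 * 100 / 175
= 40000 / 175
= 228.57

228.57 damage


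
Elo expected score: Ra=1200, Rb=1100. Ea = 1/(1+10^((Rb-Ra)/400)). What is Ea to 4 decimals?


Elo expected score: Ea = 1/(1 + 10^((Rb-Ra)/400))
Rb - Ra = 1100 - 1200 = -100
(Rb-Ra)/400 = -100/400 = -0.25
10^-0.25 = 0.562341
Ea = 1/(1 + 0.562341) = 1/1.562341 = 0.6401

0.6401


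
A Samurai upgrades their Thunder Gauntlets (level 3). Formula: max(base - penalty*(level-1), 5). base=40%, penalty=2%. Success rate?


raw_rate = 40 - 2 * (3 - 1)
= 40 - 2 * 2
= 40 - 4
= 36
Apply floor: max(36, 5) = 36%

36%


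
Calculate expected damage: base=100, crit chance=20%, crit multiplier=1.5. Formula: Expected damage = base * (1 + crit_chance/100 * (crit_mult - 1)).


E[dmg] = base * (1 + crit_chance * (crit_mult - 1))
cc as decimal = 20/100 = 0.2
cm - 1 = 1.5 - 1 = 0.5
Bonus factor = 0.2 * 0.5 = 0.1
Total multiplier = 1 + 0.1 = 1.1
Expected damage = 100 * 1.1 = 110.00

110.00 damage


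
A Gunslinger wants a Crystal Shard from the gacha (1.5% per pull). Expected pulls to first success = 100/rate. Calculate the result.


Expected pulls for a geometric distribution = 1/p = 100 / rate%
= 100 / 1.5
= 66.67

66.67 pulls


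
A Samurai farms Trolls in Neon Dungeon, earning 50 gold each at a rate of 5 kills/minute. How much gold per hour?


Gold per minute = 50 * 5 = 250
Gold per hour = 250 * 60 = 15000

15000 gold/hour


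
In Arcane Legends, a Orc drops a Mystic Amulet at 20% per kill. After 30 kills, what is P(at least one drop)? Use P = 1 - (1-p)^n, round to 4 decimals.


P(at least one) = 1 - P(none) = 1 - (1-p)^n
p = 20/100 = 0.2
1 - p = 0.8
(1 - p)^30 = 0.8^30 = 0.001238
P(at least one) = 1 - 0.001238 = 0.9988

0.9988


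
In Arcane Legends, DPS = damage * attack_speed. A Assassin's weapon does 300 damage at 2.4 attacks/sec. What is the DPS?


DPS = damage * attack_speed
= 300 * 2.4
= 720.0

720.0 DPS


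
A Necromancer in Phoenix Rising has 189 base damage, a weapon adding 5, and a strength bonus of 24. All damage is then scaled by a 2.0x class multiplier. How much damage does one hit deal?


Sum base + weapon + str = 189 + 5 + 24 = 218
Multiply by 2.0:
218 * 2.0 = 436.0

436.0 damage


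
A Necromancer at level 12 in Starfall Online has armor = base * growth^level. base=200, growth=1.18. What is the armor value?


value = base * growth^level
= 200 * 1.18^12
= 200 * 7.287593
= 1457.52

1457.52 armor


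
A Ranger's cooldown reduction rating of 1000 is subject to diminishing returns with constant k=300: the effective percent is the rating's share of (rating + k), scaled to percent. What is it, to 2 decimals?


effective% = rating / (rating + k) * 100
= 1000 / (1000 + 300) * 100
= 1000 / 1300 * 100
= 0.769231 * 100
= 76.92%

76.92%


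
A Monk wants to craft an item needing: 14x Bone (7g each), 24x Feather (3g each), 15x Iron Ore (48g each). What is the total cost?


Cost breakdown:
  Bone: 14 * 7 = 98
  Feather: 24 * 3 = 72
  Iron Ore: 15 * 48 = 720
Total = 98 + 72 + 720 = 890

890 gold


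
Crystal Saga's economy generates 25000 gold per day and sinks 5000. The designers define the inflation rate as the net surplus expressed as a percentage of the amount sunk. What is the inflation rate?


Net gold = 25000 - 5000 = 20000
Inflation rate = net / sunk * 100 = 20000 / 5000 * 100
= 4.0 * 100
= 400.00%

400.00%


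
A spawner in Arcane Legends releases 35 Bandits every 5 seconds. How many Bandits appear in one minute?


Spawns per minute = count * (60 / interval)
= 35 * (60 / 5)
= 35 * 12.0
= 420.0

420.0 per minute


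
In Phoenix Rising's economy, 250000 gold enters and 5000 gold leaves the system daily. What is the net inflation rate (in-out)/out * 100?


Net gold = 250000 - 5000 = 245000
Inflation rate = net / sunk * 100 = 245000 / 5000 * 100
= 49.0 * 100
= 4900.00%

4900.00%


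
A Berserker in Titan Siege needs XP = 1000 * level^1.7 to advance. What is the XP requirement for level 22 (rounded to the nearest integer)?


XP = 1000 * level^1.7
Substitute level = 22:
XP = 1000 * 22^1.7
= 1000 * 191.4779
= 191478

191478 XP


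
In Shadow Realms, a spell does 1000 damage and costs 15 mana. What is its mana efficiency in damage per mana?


Efficiency = damage / mana
= 1000 / 15
= 66.67

66.67 dmg/mana


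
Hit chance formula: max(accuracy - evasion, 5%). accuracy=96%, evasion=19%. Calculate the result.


accuracy - evasion = 96 - 19 = 77
Apply floor: max(77, 5) = 77
Hit chance = 77%

77%


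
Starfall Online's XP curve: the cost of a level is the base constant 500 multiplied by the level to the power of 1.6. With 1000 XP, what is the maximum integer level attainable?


XP = 500 * level^1.6, so level = (XP / 500)^(1/1.6)
= (1000 / 500)^(1/1.6)
= 2.0^0.625
= 1.5422
Floor: level = 1

level 1


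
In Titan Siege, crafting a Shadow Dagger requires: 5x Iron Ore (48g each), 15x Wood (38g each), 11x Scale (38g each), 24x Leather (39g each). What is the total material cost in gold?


Cost breakdown:
  Iron Ore: 5 * 48 = 240
  Wood: 15 * 38 = 570
  Scale: 11 * 38 = 418
  Leather: 24 * 39 = 936
Total = 240 + 570 + 418 + 936 = 2164

2164 gold


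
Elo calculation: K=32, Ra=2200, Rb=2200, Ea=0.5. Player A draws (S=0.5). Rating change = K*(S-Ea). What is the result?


Elo update: delta = K * (S - Ea), where S = 0.5 (draws)
S - Ea = 0.5 - 0.5 = 0.0
Rating change = 32 * 0.0
= 0.00

0.00 rating points


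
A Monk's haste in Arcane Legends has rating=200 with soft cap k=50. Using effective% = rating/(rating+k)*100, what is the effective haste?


effective% = rating / (rating + k) * 100
= 200 / (200 + 50) * 100
= 200 / 250 * 100
= 0.8 * 100
= 80.00%

80.00%


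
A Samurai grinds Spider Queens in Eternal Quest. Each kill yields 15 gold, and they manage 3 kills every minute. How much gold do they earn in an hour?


Gold per minute = 15 * 3 = 45
Gold per hour = 45 * 60 = 2700

2700 gold/hour


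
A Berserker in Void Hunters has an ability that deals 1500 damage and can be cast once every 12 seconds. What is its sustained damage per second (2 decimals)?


DPS = damage / cooldown
= 1500 / 12
= 125.00

125.00 DPS


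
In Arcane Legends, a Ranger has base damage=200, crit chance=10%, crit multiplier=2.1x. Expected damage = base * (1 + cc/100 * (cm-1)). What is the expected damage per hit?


E[dmg] = base * (1 + crit_chance * (crit_mult - 1))
cc as decimal = 10/100 = 0.1
cm - 1 = 2.1 - 1 = 1.1
Bonus factor = 0.1 * 1.1 = 0.11
Total multiplier = 1 + 0.11 = 1.11
Expected damage = 200 * 1.11 = 222.00

222.00 damage


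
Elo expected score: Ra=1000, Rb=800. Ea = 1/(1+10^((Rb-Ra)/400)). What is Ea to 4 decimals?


Elo expected score: Ea = 1/(1 + 10^((Rb-Ra)/400))
Rb - Ra = 800 - 1000 = -200
(Rb-Ra)/400 = -200/400 = -0.5
10^-0.5 = 0.316228
Ea = 1/(1 + 0.316228) = 1/1.316228 = 0.7597

0.7597


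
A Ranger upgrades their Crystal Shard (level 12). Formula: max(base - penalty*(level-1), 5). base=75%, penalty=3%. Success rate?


raw_rate = 75 - 3 * (12 - 1)
= 75 - 3 * 11
= 75 - 33
= 42
Apply floor: max(42, 5) = 42%

42%


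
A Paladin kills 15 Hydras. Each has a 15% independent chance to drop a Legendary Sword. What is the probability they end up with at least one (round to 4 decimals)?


P(at least one) = 1 - P(none) = 1 - (1-p)^n
p = 15/100 = 0.15
1 - p = 0.85
(1 - p)^15 = 0.85^15 = 0.087354
P(at least one) = 1 - 0.087354 = 0.9126

0.9126


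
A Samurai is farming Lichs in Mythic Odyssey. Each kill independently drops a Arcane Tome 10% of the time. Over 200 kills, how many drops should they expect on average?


Expected drops = kills * (drop_rate / 100)
= 200 * (10 / 100)
= 200 * 0.1
= 20.0

20.0 drops


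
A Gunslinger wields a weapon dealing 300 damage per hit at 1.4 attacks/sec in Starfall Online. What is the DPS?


DPS = damage * attack_speed
= 300 * 1.4
= 420.0

420.0 DPS


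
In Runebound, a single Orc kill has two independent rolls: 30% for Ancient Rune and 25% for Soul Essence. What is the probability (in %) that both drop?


For independent events, P(both) = P(A) * P(B)
= 30% * 25%
= 750 / 100 %
= 7.5%

7.5%


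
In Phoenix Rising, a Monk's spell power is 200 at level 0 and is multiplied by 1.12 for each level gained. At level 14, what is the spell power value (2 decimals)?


value = base * growth^level
= 200 * 1.12^14
= 200 * 4.887112
= 977.42

977.42 spell power


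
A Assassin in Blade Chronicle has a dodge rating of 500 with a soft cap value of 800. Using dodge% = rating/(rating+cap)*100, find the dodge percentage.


dodge% = 500 / (500 + 800) * 100
= 500 / 1300 * 100
= 0.384615 * 100
= 38.46%

38.46%


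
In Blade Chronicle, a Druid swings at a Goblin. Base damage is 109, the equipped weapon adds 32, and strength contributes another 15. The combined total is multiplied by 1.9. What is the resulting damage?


Sum base + weapon + str = 109 + 32 + 15 = 156
Multiply by 1.9:
156 * 1.9 = 296.4

296.4 damage


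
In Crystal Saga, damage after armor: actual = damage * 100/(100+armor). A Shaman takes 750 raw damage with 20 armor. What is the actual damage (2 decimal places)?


actual = 750 * 100 / (100 + 20)
= 750 * 100 / 120
= 75000 / 120
= 625.00

625.00 damage


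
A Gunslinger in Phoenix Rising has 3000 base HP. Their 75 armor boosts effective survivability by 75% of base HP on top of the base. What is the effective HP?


EHP = 3000 * (1 + 75/100)
= 3000 * (1 + 0.75)
= 3000 * 1.75
= 5250.0

5250.0 EHP


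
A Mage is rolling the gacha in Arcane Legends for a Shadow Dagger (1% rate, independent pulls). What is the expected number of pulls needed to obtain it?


Expected pulls for a geometric distribution = 1/p = 100 / rate%
= 100 / 1
= 100.0

100.0 pulls


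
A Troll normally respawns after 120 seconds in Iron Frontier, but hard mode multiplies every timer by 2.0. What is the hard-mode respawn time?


Respawn time = base * multiplier
= 120 * 2.0
= 240.0 seconds

240.0 seconds


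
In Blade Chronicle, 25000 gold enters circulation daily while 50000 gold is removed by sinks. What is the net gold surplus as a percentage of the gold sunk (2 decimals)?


Net gold = 25000 - 50000 = -25000
Inflation rate = net / sunk * 100 = -25000 / 50000 * 100
= -0.5 * 100
= -50.00%

-50.00%


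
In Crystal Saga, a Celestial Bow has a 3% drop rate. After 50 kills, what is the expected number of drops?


Expected drops = kills * (drop_rate / 100)
= 50 * (3 / 100)
= 50 * 0.03
= 1.5

1.5 drops


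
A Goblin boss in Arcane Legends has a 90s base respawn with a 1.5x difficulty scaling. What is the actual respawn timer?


Respawn time = base * multiplier
= 90 * 1.5
= 135.0 seconds

135.0 seconds


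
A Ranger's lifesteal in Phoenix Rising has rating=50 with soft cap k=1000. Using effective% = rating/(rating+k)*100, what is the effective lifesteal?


effective% = rating / (rating + k) * 100
= 50 / (50 + 1000) * 100
= 50 / 1050 * 100
= 0.047619 * 100
= 4.76%

4.76%


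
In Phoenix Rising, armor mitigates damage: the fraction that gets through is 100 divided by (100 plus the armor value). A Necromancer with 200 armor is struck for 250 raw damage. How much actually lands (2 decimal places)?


actual = 250 * 100 / (100 + 200)
= 250 * 100 / 300
= 25000 / 300
= 83.33

83.33 damage


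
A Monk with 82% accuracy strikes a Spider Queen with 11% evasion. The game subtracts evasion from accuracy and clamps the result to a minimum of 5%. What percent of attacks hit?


accuracy - evasion = 82 - 11 = 71
Apply floor: max(71, 5) = 71
Hit chance = 71%

71%


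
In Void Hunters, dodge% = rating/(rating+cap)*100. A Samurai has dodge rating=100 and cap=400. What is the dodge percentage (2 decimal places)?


dodge% = 100 / (100 + 400) * 100
= 100 / 500 * 100
= 0.2 * 100
= 20.00%

20.00%


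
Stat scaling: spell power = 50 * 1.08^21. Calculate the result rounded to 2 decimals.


value = base * growth^level
= 50 * 1.08^21
= 50 * 5.033834
= 251.69

251.69 spell power


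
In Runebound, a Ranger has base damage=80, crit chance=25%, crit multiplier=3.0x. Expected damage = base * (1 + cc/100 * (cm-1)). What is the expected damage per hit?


E[dmg] = base * (1 + crit_chance * (crit_mult - 1))
cc as decimal = 25/100 = 0.25
cm - 1 = 3.0 - 1 = 2.0
Bonus factor = 0.25 * 2.0 = 0.5
Total multiplier = 1 + 0.5 = 1.5
Expected damage = 80 * 1.5 = 120.00

120.00 damage


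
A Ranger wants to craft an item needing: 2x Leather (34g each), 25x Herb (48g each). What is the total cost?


Cost breakdown:
  Leather: 2 * 34 = 68
  Herb: 25 * 48 = 1200
Total = 68 + 1200 = 1268

1268 gold


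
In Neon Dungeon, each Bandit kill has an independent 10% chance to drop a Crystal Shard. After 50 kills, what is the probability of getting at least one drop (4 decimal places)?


P(at least one) = 1 - P(none) = 1 - (1-p)^n
p = 10/100 = 0.1
1 - p = 0.9
(1 - p)^50 = 0.9^50 = 0.005154
P(at least one) = 1 - 0.005154 = 0.9948

0.9948


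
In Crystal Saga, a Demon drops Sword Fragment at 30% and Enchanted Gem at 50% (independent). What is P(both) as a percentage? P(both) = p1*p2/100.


For independent events, P(both) = P(A) * P(B)
= 30% * 50%
= 1500 / 100 %
= 15.0%

15.0%


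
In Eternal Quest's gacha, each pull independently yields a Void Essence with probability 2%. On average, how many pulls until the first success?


Expected pulls for a geometric distribution = 1/p = 100 / rate%
= 100 / 2
= 50.0

50.0 pulls


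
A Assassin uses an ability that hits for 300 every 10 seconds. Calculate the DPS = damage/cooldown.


DPS = damage / cooldown
= 300 / 10
= 30.00

30.00 DPS


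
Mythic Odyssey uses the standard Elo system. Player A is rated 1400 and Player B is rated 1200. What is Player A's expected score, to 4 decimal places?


Elo expected score: Ea = 1/(1 + 10^((Rb-Ra)/400))
Rb - Ra = 1200 - 1400 = -200
(Rb-Ra)/400 = -200/400 = -0.5
10^-0.5 = 0.316228
Ea = 1/(1 + 0.316228) = 1/1.316228 = 0.7597

0.7597


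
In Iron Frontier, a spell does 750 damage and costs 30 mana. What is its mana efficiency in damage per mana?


Efficiency = damage / mana
= 750 / 30
= 25.00

25.00 dmg/mana


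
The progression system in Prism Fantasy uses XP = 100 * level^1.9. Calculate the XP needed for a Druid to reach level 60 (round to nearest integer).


XP = 100 * level^1.9
Substitute level = 60:
XP = 100 * 60^1.9
= 100 * 2390.4924
= 239049

239049 XP


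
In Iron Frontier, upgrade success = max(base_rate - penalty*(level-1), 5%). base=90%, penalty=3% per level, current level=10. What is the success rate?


raw_rate = 90 - 3 * (10 - 1)
= 90 - 3 * 9
= 90 - 27
= 63
Apply floor: max(63, 5) = 63%

63%


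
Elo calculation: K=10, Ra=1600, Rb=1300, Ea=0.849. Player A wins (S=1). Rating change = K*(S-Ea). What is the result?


Elo update: delta = K * (S - Ea), where S = 1 (wins)
S - Ea = 1 - 0.849 = 0.151
Rating change = 10 * 0.151
= 1.51

1.51 rating points


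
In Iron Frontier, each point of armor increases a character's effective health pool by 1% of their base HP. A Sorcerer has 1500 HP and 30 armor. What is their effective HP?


EHP = 1500 * (1 + 30/100)
= 1500 * (1 + 0.3)
= 1500 * 1.3
= 1950.0

1950.0 EHP


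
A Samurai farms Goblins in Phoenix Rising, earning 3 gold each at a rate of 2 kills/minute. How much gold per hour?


Gold per minute = 3 * 2 = 6
Gold per hour = 6 * 60 = 360

360 gold/hour


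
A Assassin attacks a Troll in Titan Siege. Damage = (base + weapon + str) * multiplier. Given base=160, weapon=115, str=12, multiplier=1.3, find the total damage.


Sum base + weapon + str = 160 + 115 + 12 = 287
Multiply by 1.3:
287 * 1.3 = 373.1

373.1 damage


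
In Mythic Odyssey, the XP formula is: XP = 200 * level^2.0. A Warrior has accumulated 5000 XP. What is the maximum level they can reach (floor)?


XP = 200 * level^2.0, so level = (XP / 200)^(1/2.0)
= (5000 / 200)^(1/2.0)
= 25.0^0.5
= 5.0
Floor: level = 5

level 5


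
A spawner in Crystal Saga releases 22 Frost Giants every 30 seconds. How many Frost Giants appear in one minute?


Spawns per minute = count * (60 / interval)
= 22 * (60 / 30)
= 22 * 2.0
= 44.0

44.0 per minute


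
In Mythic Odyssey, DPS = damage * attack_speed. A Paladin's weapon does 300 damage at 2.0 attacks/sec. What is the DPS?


DPS = damage * attack_speed
= 300 * 2.0
= 600.0

600.0 DPS


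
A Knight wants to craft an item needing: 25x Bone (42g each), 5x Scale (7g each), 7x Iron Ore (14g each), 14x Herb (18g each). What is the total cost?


Cost breakdown:
  Bone: 25 * 42 = 1050
  Scale: 5 * 7 = 35
  Iron Ore: 7 * 14 = 98
  Herb: 14 * 18 = 252
Total = 1050 + 35 + 98 + 252 = 1435

1435 gold


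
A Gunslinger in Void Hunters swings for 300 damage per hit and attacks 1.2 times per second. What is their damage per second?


DPS = damage * attack_speed
= 300 * 1.2
= 360.0

360.0 DPS


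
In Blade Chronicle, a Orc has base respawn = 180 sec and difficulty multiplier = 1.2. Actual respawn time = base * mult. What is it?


Respawn time = base * multiplier
= 180 * 1.2
= 216.0 seconds

216.0 seconds


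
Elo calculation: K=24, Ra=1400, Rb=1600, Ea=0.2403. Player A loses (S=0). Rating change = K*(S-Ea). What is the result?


Elo update: delta = K * (S - Ea), where S = 0 (loses)
S - Ea = 0 - 0.2403 = -0.2403
Rating change = 24 * -0.2403
= -5.77

-5.77 rating points


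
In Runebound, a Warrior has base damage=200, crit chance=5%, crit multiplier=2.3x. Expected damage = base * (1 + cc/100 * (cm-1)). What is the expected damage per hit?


E[dmg] = base * (1 + crit_chance * (crit_mult - 1))
cc as decimal = 5/100 = 0.05
cm - 1 = 2.3 - 1 = 1.3
Bonus factor = 0.05 * 1.3 = 0.065
Total multiplier = 1 + 0.065 = 1.065
Expected damage = 200 * 1.065 = 213.00

213.00 damage


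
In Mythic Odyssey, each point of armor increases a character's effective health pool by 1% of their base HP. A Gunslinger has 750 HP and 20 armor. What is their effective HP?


EHP = 750 * (1 + 20/100)
= 750 * (1 + 0.2)
= 750 * 1.2
= 900.0

900.0 EHP


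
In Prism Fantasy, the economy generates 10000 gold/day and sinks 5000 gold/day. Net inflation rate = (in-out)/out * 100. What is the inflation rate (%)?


Net gold = 10000 - 5000 = 5000
Inflation rate = net / sunk * 100 = 5000 / 5000 * 100
= 1.0 * 100
= 100.00%

100.00%


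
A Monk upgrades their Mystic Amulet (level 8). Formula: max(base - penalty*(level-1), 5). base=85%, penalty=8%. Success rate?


raw_rate = 85 - 8 * (8 - 1)
= 85 - 8 * 7
= 85 - 56
= 29
Apply floor: max(29, 5) = 29%

29%


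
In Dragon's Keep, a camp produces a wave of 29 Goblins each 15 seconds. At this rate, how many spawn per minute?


Spawns per minute = count * (60 / interval)
= 29 * (60 / 15)
= 29 * 4.0
= 116.0

116.0 per minute


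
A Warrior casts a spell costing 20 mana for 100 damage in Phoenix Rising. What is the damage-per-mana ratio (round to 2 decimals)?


Efficiency = damage / mana
= 100 / 20
= 5.00

5.00 dmg/mana


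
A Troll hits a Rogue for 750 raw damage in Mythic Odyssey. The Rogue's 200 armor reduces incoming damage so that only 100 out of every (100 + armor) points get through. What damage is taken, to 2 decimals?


actual = 750 * 100 / (100 + 200)
= 750 * 100 / 300
= 75000 / 300
= 250.00

250.00 damage


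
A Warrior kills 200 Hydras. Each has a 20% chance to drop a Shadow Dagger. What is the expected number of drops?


Expected drops = kills * (drop_rate / 100)
= 200 * (20 / 100)
= 200 * 0.2
= 40.0

40.0 drops


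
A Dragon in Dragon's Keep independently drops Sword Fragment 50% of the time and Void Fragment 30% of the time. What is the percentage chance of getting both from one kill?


For independent events, P(both) = P(A) * P(B)
= 50% * 30%
= 1500 / 100 %
= 15.0%

15.0%


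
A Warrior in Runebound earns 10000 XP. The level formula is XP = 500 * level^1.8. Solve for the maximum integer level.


XP = 500 * level^1.8, so level = (XP / 500)^(1/1.8)
= (10000 / 500)^(1/1.8)
= 20.0^0.5556
= 5.282
Floor: level = 5

level 5


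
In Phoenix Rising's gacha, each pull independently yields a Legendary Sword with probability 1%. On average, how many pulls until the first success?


Expected pulls for a geometric distribution = 1/p = 100 / rate%
= 100 / 1
= 100.0

100.0 pulls


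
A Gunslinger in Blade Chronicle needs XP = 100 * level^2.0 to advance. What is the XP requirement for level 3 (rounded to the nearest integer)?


XP = 100 * level^2.0
Substitute level = 3:
XP = 100 * 3^2.0
= 100 * 9.0
= 900

900 XP


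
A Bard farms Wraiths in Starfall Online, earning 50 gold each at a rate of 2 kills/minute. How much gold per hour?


Gold per minute = 50 * 2 = 100
Gold per hour = 100 * 60 = 6000

6000 gold/hour


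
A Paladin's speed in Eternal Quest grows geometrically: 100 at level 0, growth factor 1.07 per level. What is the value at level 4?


value = base * growth^level
= 100 * 1.07^4
= 100 * 1.310796
= 131.08

131.08 speed


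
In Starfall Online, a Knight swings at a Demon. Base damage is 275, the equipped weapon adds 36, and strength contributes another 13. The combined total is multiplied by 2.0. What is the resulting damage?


Sum base + weapon + str = 275 + 36 + 13 = 324
Multiply by 2.0:
324 * 2.0 = 648.0

648.0 damage


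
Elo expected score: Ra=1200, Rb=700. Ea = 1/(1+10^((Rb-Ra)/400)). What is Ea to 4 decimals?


Elo expected score: Ea = 1/(1 + 10^((Rb-Ra)/400))
Rb - Ra = 700 - 1200 = -500
(Rb-Ra)/400 = -500/400 = -1.25
10^-1.25 = 0.056234
Ea = 1/(1 + 0.056234) = 1/1.056234 = 0.9468

0.9468


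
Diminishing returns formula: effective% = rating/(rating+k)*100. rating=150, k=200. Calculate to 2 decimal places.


effective% = rating / (rating + k) * 100
= 150 / (150 + 200) * 100
= 150 / 350 * 100
= 0.428571 * 100
= 42.86%

42.86%


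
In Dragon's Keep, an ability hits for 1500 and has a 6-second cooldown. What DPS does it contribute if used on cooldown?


DPS = damage / cooldown
= 1500 / 6
= 250.00

250.00 DPS


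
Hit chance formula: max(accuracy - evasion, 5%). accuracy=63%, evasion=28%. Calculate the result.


accuracy - evasion = 63 - 28 = 35
Apply floor: max(35, 5) = 35
Hit chance = 35%

35%


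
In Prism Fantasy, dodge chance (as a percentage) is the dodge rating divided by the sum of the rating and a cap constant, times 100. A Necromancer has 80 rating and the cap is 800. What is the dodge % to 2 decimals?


dodge% = 80 / (80 + 800) * 100
= 80 / 880 * 100
= 0.090909 * 100
= 9.09%

9.09%


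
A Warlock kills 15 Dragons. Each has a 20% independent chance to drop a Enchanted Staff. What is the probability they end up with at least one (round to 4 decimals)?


P(at least one) = 1 - P(none) = 1 - (1-p)^n
p = 20/100 = 0.2
1 - p = 0.8
(1 - p)^15 = 0.8^15 = 0.035184
P(at least one) = 1 - 0.035184 = 0.9648

0.9648


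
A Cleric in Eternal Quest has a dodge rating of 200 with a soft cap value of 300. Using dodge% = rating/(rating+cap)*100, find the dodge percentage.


dodge% = 200 / (200 + 300) * 100
= 200 / 500 * 100
= 0.4 * 100
= 40.00%

40.00%


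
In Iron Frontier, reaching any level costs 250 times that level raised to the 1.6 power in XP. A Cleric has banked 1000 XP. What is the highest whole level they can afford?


XP = 250 * level^1.6, so level = (XP / 250)^(1/1.6)
= (1000 / 250)^(1/1.6)
= 4.0^0.625
= 2.3784
Floor: level = 2

level 2


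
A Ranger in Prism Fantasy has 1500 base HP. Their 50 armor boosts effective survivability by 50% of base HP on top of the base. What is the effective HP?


EHP = 1500 * (1 + 50/100)
= 1500 * (1 + 0.5)
= 1500 * 1.5
= 2250.0

2250.0 EHP


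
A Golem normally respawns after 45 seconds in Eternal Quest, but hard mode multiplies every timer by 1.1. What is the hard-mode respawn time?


Respawn time = base * multiplier
= 45 * 1.1
= 49.5 seconds

49.5 seconds


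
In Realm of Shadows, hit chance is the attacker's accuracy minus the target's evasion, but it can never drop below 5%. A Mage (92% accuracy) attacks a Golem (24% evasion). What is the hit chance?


accuracy - evasion = 92 - 24 = 68
Apply floor: max(68, 5) = 68
Hit chance = 68%

68%


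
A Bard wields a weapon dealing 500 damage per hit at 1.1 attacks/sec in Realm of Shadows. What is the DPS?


DPS = damage * attack_speed
= 500 * 1.1
= 550.0

550.0 DPS


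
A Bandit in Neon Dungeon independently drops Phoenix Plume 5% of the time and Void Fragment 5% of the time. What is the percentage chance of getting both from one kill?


For independent events, P(both) = P(A) * P(B)
= 5% * 5%
= 25 / 100 %
= 0.25%

0.25%


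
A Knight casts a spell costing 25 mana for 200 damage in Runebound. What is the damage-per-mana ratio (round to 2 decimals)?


Efficiency = damage / mana
= 200 / 25
= 8.00

8.00 dmg/mana


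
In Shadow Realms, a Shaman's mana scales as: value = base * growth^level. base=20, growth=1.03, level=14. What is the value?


value = base * growth^level
= 20 * 1.03^14
= 20 * 1.51259
= 30.25

30.25 mana


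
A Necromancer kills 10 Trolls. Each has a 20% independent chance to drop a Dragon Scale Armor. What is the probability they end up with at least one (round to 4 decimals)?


P(at least one) = 1 - P(none) = 1 - (1-p)^n
p = 20/100 = 0.2
1 - p = 0.8
(1 - p)^10 = 0.8^10 = 0.107374
P(at least one) = 1 - 0.107374 = 0.8926

0.8926


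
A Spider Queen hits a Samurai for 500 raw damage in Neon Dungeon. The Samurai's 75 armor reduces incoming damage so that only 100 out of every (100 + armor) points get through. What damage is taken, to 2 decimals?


actual = 500 * 100 / (100 + 75)
= 500 * 100 / 175
= 50000 / 175
= 285.71

285.71 damage


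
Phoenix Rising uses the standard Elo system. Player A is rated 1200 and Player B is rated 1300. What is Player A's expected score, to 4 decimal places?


Elo expected score: Ea = 1/(1 + 10^((Rb-Ra)/400))
Rb - Ra = 1300 - 1200 = 100
(Rb-Ra)/400 = 100/400 = 0.25
10^0.25 = 1.778279
Ea = 1/(1 + 1.778279) = 1/2.778279 = 0.3599

0.3599


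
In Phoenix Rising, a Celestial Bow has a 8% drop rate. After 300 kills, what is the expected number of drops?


Expected drops = kills * (drop_rate / 100)
= 300 * (8 / 100)
= 300 * 0.08
= 24.0

24.0 drops


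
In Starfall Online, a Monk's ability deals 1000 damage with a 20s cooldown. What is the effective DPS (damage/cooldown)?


DPS = damage / cooldown
= 1000 / 20
= 50.00

50.00 DPS


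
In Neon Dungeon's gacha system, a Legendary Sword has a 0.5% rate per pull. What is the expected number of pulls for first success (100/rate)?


Expected pulls for a geometric distribution = 1/p = 100 / rate%
= 100 / 0.5
= 200.0

200.0 pulls


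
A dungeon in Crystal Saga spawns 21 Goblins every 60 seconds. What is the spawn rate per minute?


Spawns per minute = count * (60 / interval)
= 21 * (60 / 60)
= 21 * 1.0
= 21.0

21.0 per minute


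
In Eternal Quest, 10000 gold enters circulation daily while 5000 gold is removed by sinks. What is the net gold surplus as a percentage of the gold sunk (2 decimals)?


Net gold = 10000 - 5000 = 5000
Inflation rate = net / sunk * 100 = 5000 / 5000 * 100
= 1.0 * 100
= 100.00%

100.00%


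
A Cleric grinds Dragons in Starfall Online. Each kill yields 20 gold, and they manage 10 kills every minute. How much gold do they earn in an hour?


Gold per minute = 20 * 10 = 200
Gold per hour = 200 * 60 = 12000

12000 gold/hour


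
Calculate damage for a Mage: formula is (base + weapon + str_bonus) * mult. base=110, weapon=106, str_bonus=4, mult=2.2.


Sum base + weapon + str = 110 + 106 + 4 = 220
Multiply by 2.2:
220 * 2.2 = 484.0

484.0 damage


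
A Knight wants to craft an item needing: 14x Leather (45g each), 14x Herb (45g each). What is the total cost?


Cost breakdown:
  Leather: 14 * 45 = 630
  Herb: 14 * 45 = 630
Total = 630 + 630 = 1260

1260 gold


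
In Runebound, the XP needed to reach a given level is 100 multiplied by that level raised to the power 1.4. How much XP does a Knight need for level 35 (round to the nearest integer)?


XP = 100 * level^1.4
Substitute level = 35:
XP = 100 * 35^1.4
= 100 * 145.1093
= 14511

14511 XP


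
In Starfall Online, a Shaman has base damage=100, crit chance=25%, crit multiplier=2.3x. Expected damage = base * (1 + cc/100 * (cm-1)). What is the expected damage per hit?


E[dmg] = base * (1 + crit_chance * (crit_mult - 1))
cc as decimal = 25/100 = 0.25
cm - 1 = 2.3 - 1 = 1.3
Bonus factor = 0.25 * 1.3 = 0.325
Total multiplier = 1 + 0.325 = 1.325
Expected damage = 100 * 1.325 = 132.50

132.50 damage


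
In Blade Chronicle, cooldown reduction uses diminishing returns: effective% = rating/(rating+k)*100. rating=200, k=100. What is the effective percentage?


effective% = rating / (rating + k) * 100
= 200 / (200 + 100) * 100
= 200 / 300 * 100
= 0.666667 * 100
= 66.67%

66.67%


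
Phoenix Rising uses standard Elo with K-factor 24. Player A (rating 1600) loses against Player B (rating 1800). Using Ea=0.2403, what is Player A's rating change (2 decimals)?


Elo update: delta = K * (S - Ea), where S = 0 (loses)
S - Ea = 0 - 0.2403 = -0.2403
Rating change = 24 * -0.2403
= -5.77

-5.77 rating points


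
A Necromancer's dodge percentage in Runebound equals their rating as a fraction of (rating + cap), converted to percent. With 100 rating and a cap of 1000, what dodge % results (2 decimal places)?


dodge% = 100 / (100 + 1000) * 100
= 100 / 1100 * 100
= 0.090909 * 100
= 9.09%

9.09%


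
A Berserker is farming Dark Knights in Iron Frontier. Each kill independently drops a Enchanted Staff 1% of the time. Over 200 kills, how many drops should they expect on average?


Expected drops = kills * (drop_rate / 100)
= 200 * (1 / 100)
= 200 * 0.01
= 2.0

2.0 drops


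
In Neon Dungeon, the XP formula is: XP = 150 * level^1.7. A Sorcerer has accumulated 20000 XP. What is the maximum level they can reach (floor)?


XP = 150 * level^1.7, so level = (XP / 150)^(1/1.7)
= (20000 / 150)^(1/1.7)
= 133.3333^0.5882
= 17.7813
Floor: level = 17

level 17


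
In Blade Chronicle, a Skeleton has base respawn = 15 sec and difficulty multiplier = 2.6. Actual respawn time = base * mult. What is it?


Respawn time = base * multiplier
= 15 * 2.6
= 39.0 seconds

39.0 seconds


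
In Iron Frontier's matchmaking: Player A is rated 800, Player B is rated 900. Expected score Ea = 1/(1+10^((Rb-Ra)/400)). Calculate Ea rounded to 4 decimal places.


Elo expected score: Ea = 1/(1 + 10^((Rb-Ra)/400))
Rb - Ra = 900 - 800 = 100
(Rb-Ra)/400 = 100/400 = 0.25
10^0.25 = 1.778279
Ea = 1/(1 + 1.778279) = 1/2.778279 = 0.3599

0.3599


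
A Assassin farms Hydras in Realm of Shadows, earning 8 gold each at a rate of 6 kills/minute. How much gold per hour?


Gold per minute = 8 * 6 = 48
Gold per hour = 48 * 60 = 2880

2880 gold/hour


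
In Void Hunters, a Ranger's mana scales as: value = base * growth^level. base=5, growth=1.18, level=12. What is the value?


value = base * growth^level
= 5 * 1.18^12
= 5 * 7.287593
= 36.44

36.44 mana


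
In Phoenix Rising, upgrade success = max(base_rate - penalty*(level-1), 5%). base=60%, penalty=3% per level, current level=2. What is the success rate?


raw_rate = 60 - 3 * (2 - 1)
= 60 - 3 * 1
= 60 - 3
= 57
Apply floor: max(57, 5) = 57%

57%


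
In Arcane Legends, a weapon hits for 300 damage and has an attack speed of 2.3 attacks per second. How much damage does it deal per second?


DPS = damage * attack_speed
= 300 * 2.3
= 690.0

690.0 DPS


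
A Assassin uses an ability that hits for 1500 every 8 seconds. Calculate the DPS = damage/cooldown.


DPS = damage / cooldown
= 1500 / 8
= 187.50

187.50 DPS


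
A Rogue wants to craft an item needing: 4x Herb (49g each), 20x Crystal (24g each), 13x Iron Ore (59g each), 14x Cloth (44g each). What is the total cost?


Cost breakdown:
  Herb: 4 * 49 = 196
  Crystal: 20 * 24 = 480
  Iron Ore: 13 * 59 = 767
  Cloth: 14 * 44 = 616
Total = 196 + 480 + 767 + 616 = 2059

2059 gold


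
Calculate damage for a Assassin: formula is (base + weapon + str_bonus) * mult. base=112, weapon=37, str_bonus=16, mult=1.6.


Sum base + weapon + str = 112 + 37 + 16 = 165
Multiply by 1.6:
165 * 1.6 = 264.0

264.0 damage


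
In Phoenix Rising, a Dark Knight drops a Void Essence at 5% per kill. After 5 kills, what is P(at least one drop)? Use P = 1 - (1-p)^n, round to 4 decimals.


P(at least one) = 1 - P(none) = 1 - (1-p)^n
p = 5/100 = 0.05
1 - p = 0.95
(1 - p)^5 = 0.95^5 = 0.773781
P(at least one) = 1 - 0.773781 = 0.2262

0.2262


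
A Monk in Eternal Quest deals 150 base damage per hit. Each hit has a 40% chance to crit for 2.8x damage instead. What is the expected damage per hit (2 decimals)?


E[dmg] = base * (1 + crit_chance * (crit_mult - 1))
cc as decimal = 40/100 = 0.4
cm - 1 = 2.8 - 1 = 1.8
Bonus factor = 0.4 * 1.8 = 0.72
Total multiplier = 1 + 0.72 = 1.72
Expected damage = 150 * 1.72 = 258.00

258.00 damage


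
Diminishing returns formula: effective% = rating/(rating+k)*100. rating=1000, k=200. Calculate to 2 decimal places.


effective% = rating / (rating + k) * 100
= 1000 / (1000 + 200) * 100
= 1000 / 1200 * 100
= 0.833333 * 100
= 83.33%

83.33%


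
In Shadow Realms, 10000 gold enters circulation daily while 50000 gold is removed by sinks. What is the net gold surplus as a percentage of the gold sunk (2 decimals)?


Net gold = 10000 - 50000 = -40000
Inflation rate = net / sunk * 100 = -40000 / 50000 * 100
= -0.8 * 100
= -80.00%

-80.00%


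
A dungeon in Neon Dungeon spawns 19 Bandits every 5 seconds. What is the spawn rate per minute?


Spawns per minute = count * (60 / interval)
= 19 * (60 / 5)
= 19 * 12.0
= 228.0

228.0 per minute


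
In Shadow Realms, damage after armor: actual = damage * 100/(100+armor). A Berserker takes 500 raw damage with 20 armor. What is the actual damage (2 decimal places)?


actual = 500 * 100 / (100 + 20)
= 500 * 100 / 120
= 50000 / 120
= 416.67

416.67 damage


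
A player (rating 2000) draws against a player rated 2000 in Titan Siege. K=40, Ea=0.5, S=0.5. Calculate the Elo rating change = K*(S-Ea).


Elo update: delta = K * (S - Ea), where S = 0.5 (draws)
S - Ea = 0.5 - 0.5 = 0.0
Rating change = 40 * 0.0
= 0.00

0.00 rating points


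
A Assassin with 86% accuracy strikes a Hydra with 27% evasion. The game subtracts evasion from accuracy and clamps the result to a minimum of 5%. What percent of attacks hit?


accuracy - evasion = 86 - 27 = 59
Apply floor: max(59, 5) = 59
Hit chance = 59%

59%


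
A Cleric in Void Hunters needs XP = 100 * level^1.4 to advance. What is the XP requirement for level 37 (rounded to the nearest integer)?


XP = 100 * level^1.4
Substitute level = 37:
XP = 100 * 37^1.4
= 100 * 156.8492
= 15685

15685 XP


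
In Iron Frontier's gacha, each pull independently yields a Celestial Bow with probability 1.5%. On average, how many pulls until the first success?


Expected pulls for a geometric distribution = 1/p = 100 / rate%
= 100 / 1.5
= 66.67

66.67 pulls


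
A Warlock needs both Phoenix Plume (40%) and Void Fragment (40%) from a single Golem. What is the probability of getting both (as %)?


For independent events, P(both) = P(A) * P(B)
= 40% * 40%
= 1600 / 100 %
= 16.0%

16.0%


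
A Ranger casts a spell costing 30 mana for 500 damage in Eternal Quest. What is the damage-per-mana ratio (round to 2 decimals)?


Efficiency = damage / mana
= 500 / 30
= 16.67

16.67 dmg/mana


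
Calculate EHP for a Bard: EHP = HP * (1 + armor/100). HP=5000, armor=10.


EHP = 5000 * (1 + 10/100)
= 5000 * (1 + 0.1)
= 5000 * 1.1
= 5500.0

5500.0 EHP


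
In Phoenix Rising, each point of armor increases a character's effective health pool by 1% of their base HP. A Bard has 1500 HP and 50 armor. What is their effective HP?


EHP = 1500 * (1 + 50/100)
= 1500 * (1 + 0.5)
= 1500 * 1.5
= 2250.0

2250.0 EHP


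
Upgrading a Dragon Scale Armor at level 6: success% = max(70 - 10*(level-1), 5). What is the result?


raw_rate = 70 - 10 * (6 - 1)
= 70 - 10 * 5
= 70 - 50
= 20
Apply floor: max(20, 5) = 20%

20%


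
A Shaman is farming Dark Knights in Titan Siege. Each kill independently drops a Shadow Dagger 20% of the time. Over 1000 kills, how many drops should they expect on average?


Expected drops = kills * (drop_rate / 100)
= 1000 * (20 / 100)
= 1000 * 0.2
= 200.0

200.0 drops


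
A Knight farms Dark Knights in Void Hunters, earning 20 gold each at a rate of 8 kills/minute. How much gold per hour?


Gold per minute = 20 * 8 = 160
Gold per hour = 160 * 60 = 9600

9600 gold/hour


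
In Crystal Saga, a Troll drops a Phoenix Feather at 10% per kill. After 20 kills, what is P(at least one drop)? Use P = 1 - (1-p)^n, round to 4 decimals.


P(at least one) = 1 - P(none) = 1 - (1-p)^n
p = 10/100 = 0.1
1 - p = 0.9
(1 - p)^20 = 0.9^20 = 0.121577
P(at least one) = 1 - 0.121577 = 0.8784

0.8784


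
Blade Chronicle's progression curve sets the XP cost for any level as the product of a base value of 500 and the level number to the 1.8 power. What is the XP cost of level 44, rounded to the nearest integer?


XP = 500 * level^1.8
Substitute level = 44:
XP = 500 * 44^1.8
= 500 * 908.2697
= 454135

454135 XP


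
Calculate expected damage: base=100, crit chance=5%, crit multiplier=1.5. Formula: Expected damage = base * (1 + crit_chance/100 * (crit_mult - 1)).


E[dmg] = base * (1 + crit_chance * (crit_mult - 1))
cc as decimal = 5/100 = 0.05
cm - 1 = 1.5 - 1 = 0.5
Bonus factor = 0.05 * 0.5 = 0.025
Total multiplier = 1 + 0.025 = 1.025
Expected damage = 100 * 1.025 = 102.50

102.50 damage
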